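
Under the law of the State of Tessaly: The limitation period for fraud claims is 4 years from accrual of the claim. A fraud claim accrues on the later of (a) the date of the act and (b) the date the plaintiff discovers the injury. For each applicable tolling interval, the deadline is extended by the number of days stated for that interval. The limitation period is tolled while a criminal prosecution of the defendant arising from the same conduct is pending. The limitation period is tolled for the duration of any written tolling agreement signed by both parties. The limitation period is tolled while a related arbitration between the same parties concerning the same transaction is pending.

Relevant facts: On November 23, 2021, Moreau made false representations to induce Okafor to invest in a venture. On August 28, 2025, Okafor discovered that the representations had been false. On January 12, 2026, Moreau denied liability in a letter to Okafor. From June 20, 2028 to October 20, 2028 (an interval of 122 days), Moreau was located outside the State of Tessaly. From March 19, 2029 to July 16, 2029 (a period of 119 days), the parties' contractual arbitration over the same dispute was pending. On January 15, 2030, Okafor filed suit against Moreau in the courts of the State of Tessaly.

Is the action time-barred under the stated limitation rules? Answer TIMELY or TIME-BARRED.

TIME-BARRED

Taking the later of the act (November 23, 2021) and discovery (August 28, 2025), the claim accrued on August 28, 2025.
The untolled deadline — 4 years after August 28, 2025 — is August 28, 2029.
The period was tolled for 119 days by the pending related arbitration (March 19, 2029 to July 16, 2029), pushing the deadline to December 25, 2029.
Although the defendant's absence ran from June 20, 2028 to October 20, 2028, the stated rules do not make that a tolling event, so it is disregarded.
The other events in the timeline have no effect on the limitation period under the stated rules.
The January 15, 2030 filing falls after the December 25, 2029 deadline; the claim is time-barred.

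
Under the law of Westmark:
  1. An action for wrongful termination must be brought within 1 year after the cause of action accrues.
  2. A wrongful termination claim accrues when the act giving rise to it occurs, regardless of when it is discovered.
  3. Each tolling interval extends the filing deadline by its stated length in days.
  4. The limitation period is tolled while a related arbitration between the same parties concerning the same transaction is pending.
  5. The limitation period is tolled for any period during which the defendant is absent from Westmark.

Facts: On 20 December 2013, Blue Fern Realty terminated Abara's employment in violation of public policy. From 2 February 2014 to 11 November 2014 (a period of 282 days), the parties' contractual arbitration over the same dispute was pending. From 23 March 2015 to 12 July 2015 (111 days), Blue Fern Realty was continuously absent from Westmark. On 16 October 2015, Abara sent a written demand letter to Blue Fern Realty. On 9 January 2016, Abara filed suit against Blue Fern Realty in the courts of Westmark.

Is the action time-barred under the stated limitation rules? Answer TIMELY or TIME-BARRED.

The claim accrued on 20 December 2013, when the wrongful act occurred.
1 year from 20 December 2013 is 20 December 2014.
The period was tolled for 282 days by the pending related arbitration (2 February 2014 to 11 November 2014), pushing the deadline to 28 September 2015.
Because the defendant's absence from the jurisdiction ran from 23 March 2015 to 12 July 2015, the deadline is extended by 111 days to 17 January 2016.
Nothing else in the chronology tolls or restarts the period.
Abara filed on 9 January 2016, before the 17 January 2016 deadline, so the action is timely.

TIMELY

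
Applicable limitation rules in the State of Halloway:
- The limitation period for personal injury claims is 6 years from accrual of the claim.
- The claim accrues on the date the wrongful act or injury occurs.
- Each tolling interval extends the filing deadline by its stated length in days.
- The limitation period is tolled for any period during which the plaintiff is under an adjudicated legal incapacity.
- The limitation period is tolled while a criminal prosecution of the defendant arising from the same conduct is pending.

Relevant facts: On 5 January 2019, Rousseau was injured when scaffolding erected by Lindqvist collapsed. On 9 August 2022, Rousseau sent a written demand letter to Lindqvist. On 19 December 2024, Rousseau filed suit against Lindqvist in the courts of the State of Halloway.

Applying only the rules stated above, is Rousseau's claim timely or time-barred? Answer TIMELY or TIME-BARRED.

TIMELY

The limitation period began to run on 5 January 2019.
Adding the 6 years base period to 5 January 2019 gives a deadline of 5 January 2025, before any tolling.
Nothing else in the chronology tolls or restarts the period.
The 19 December 2024 filing precedes the 5 January 2025 deadline; the claim is timely.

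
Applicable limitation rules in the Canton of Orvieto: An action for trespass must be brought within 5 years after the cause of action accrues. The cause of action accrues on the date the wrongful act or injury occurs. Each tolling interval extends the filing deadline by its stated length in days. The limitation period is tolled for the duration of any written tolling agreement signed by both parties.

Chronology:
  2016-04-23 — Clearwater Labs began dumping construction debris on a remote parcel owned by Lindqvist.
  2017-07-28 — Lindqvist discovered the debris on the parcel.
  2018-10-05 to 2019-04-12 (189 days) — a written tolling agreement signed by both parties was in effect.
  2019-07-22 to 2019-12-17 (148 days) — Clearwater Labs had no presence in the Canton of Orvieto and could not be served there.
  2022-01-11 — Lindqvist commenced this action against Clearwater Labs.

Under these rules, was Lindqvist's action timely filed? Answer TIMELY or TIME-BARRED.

TIME-BARRED

Because the rule ties accrual to occurrence, the claim accrued on 2016-04-23, not on the 2017-07-28 discovery date.
The untolled deadline — 5 years after 2016-04-23 — is 2021-04-23.
Because the written tolling agreement ran from 2018-10-05 to 2019-04-12, the deadline is extended by 189 days to 2021-10-29.
Although the defendant's absence ran from 2019-07-22 to 2019-12-17, the stated rules do not make that a tolling event, so it is disregarded.
The 2022-01-11 filing falls after the 2021-10-29 deadline; the claim is time-barred.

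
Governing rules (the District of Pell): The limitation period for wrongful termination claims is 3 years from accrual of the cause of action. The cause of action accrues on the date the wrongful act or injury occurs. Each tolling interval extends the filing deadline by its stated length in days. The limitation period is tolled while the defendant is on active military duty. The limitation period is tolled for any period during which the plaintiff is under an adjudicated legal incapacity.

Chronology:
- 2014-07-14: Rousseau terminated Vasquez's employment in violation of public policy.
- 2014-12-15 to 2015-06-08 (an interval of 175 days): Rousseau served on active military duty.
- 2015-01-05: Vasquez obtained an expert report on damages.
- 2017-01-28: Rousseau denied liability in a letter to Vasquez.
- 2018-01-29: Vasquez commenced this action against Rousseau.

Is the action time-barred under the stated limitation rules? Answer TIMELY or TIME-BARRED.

TIME-BARRED

The claim accrued on 2014-07-14, when the wrongful act occurred.
3 years from 2014-07-14 is 2017-07-14.
The period was tolled for 175 days by the defendant's active military service (2014-12-15 to 2015-06-08), pushing the deadline to 2018-01-05.
The other events in the timeline have no effect on the limitation period under the stated rules.
Filing on 2018-01-29 missed the 2018-01-05 deadline — the action is time-barred.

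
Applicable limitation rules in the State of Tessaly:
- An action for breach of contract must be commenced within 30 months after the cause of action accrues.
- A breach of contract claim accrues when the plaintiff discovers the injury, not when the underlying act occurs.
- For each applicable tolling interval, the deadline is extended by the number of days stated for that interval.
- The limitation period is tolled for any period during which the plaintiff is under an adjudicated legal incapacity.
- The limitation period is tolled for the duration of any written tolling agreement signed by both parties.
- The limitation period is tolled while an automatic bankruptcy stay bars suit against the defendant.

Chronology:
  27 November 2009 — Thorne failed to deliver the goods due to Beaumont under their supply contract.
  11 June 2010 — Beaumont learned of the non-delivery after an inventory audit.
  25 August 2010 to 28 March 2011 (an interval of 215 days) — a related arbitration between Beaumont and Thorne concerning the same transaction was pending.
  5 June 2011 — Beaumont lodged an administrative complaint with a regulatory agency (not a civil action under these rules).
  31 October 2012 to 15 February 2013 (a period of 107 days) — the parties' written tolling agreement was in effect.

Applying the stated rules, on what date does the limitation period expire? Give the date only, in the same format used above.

The claim did not accrue until Beaumont discovered the injury on 11 June 2010; the 27 November 2009 act date does not start the clock under the stated rule.
Adding the 30 months base period to 11 June 2010 gives a deadline of 11 December 2012, before any tolling.
Because the written tolling agreement ran from 31 October 2012 to 15 February 2013, the deadline is extended by 107 days to 28 March 2013.
The pending related arbitration from 25 August 2010 to 28 March 2011 does not toll the period, because no stated rule makes a pending arbitration a tolling event.
The other events in the timeline have no effect on the limitation period under the stated rules.

28 March 2013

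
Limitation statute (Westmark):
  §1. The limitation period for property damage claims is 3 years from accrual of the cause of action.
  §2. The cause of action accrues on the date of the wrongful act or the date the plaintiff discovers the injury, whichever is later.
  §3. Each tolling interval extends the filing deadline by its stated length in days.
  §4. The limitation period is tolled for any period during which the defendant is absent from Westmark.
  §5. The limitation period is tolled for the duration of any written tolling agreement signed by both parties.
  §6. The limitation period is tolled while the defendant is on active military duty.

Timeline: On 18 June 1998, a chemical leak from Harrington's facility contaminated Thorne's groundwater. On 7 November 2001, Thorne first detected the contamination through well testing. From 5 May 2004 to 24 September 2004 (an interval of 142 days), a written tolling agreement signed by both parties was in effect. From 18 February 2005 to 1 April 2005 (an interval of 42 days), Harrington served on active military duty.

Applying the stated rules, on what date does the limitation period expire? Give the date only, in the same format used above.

10 May 2005

Taking the later of the act (18 June 1998) and discovery (7 November 2001), the claim accrued on 7 November 2001.
3 years from 7 November 2001 is 7 November 2004.
The written tolling agreement from 5 May 2004 to 24 September 2004 tolled the period for 142 days, extending the deadline to 29 March 2005.
The defendant's active military service from 18 February 2005 to 1 April 2005 tolled the period for 42 days, extending the deadline to 10 May 2005.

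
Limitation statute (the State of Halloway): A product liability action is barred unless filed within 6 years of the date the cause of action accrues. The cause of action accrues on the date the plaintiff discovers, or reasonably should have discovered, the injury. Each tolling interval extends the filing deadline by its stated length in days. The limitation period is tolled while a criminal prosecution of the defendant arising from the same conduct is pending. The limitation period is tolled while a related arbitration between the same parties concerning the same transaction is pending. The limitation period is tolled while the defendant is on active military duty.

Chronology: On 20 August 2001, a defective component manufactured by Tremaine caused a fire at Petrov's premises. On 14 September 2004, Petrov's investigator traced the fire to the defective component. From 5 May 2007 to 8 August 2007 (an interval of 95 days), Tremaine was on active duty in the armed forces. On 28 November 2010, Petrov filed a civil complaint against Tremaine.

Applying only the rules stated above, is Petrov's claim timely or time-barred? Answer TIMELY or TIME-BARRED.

The claim did not accrue until Petrov discovered the injury on 14 September 2004; the 20 August 2001 act date does not start the clock under the stated rule.
Adding the 6 years base period to 14 September 2004 gives a deadline of 14 September 2010, before any tolling.
Because the defendant's active military service ran from 5 May 2007 to 8 August 2007, the deadline is extended by 95 days to 18 December 2010.
Filing on 28 November 2010 beat the 18 December 2010 deadline — the action is timely.

TIMELY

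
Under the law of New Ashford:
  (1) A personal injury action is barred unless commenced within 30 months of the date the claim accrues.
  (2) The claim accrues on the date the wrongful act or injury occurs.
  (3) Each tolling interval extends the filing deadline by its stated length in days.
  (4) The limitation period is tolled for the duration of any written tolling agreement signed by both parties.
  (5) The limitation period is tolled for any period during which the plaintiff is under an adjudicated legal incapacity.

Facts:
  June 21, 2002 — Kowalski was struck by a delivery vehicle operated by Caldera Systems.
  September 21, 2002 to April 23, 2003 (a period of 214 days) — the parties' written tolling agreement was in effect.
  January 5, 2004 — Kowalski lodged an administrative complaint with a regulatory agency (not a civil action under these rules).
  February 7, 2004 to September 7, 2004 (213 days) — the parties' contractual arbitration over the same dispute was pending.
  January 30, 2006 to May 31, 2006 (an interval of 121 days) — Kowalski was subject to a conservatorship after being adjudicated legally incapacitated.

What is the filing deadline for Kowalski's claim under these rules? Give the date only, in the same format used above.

July 23, 2005

The claim accrued on June 21, 2002, the date of the act.
30 months from June 21, 2002 is December 21, 2004.
The written tolling agreement from September 21, 2002 to April 23, 2003 tolled the period for 214 days, extending the deadline to July 23, 2005.
By the time the plaintiff's legal incapacity began on January 30, 2006, the limitation period had already expired on July 23, 2005; that interval cannot revive it.
Although a pending arbitration ran from February 7, 2004 to September 7, 2004, the stated rules do not make that a tolling event, so it is disregarded.
Nothing else in the chronology tolls or restarts the period.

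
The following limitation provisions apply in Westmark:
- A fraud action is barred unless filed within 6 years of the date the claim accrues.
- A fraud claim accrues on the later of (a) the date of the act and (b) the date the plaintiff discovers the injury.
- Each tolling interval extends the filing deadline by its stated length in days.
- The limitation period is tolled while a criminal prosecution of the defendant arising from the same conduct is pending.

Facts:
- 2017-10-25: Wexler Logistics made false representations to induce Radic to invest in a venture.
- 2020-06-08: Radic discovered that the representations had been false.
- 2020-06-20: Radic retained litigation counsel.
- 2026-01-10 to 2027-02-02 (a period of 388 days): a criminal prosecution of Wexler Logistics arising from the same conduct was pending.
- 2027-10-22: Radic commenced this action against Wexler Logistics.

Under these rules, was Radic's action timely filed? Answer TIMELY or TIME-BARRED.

TIME-BARRED

The claim accrued on 2020-06-08 — the later of the 2017-10-25 act and the 2020-06-08 discovery.
The untolled deadline — 6 years after 2020-06-08 — is 2026-06-08.
The pending criminal prosecution from 2026-01-10 to 2027-02-02 tolled the period for 388 days, extending the deadline to 2027-07-01.
The other events in the timeline have no effect on the limitation period under the stated rules.
Filing on 2027-10-22 missed the 2027-07-01 deadline — the action is time-barred.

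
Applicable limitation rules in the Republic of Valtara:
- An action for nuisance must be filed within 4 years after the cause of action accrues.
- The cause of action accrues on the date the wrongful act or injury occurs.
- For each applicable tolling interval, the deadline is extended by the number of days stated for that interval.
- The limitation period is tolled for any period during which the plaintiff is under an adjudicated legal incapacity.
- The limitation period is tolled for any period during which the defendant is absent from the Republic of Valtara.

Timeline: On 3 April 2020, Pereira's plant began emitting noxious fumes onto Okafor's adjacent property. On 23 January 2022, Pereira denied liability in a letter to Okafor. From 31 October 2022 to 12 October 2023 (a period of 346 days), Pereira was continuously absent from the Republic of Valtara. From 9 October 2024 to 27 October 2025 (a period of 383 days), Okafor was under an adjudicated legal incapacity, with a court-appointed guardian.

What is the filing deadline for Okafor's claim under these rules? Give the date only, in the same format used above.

2 April 2026

The limitation period began to run on 3 April 2020.
4 years from 3 April 2020 is 3 April 2024.
The period was tolled for 346 days by the defendant's absence from the jurisdiction (31 October 2022 to 12 October 2023), pushing the deadline to 15 March 2025.
The plaintiff's legal incapacity from 9 October 2024 to 27 October 2025 tolled the period for 383 days, extending the deadline to 2 April 2026.
Nothing else in the chronology tolls or restarts the period.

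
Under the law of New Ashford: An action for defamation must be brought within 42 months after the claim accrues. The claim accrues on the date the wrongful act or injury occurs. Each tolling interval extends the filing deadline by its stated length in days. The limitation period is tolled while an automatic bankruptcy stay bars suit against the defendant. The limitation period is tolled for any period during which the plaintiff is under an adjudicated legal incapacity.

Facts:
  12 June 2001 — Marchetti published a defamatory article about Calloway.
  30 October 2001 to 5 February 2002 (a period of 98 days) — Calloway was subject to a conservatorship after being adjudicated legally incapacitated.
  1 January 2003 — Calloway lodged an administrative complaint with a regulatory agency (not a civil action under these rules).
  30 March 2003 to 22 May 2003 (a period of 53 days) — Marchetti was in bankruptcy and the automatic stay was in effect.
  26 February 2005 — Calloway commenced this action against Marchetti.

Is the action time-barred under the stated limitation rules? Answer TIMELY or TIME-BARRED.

The limitation period began to run on 12 June 2001.
42 months from 12 June 2001 is 12 December 2004.
The plaintiff's legal incapacity from 30 October 2001 to 5 February 2002 tolled the period for 98 days, extending the deadline to 20 March 2005.
Because the automatic bankruptcy stay ran from 30 March 2003 to 22 May 2003, the deadline is extended by 53 days to 12 May 2005.
Nothing else in the chronology tolls or restarts the period.
The 26 February 2005 filing precedes the 12 May 2005 deadline; the claim is timely.

TIMELY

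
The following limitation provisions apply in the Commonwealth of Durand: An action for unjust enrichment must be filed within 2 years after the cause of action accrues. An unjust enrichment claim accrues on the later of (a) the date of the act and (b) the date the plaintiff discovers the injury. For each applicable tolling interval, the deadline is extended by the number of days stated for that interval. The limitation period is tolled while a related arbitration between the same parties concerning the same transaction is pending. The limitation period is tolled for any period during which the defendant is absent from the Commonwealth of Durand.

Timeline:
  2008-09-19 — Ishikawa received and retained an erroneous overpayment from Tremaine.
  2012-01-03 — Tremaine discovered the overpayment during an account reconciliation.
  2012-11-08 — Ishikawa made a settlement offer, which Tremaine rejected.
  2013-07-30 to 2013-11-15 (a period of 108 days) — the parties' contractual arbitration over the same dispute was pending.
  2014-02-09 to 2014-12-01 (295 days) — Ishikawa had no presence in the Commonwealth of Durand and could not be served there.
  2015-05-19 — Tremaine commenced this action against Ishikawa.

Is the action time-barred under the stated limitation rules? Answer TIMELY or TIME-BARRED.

TIME-BARRED

The claim accrued on 2012-01-03 — the later of the 2008-09-19 act and the 2012-01-03 discovery.
2 years from 2012-01-03 is 2014-01-03.
The period was tolled for 108 days by the pending related arbitration (2013-07-30 to 2013-11-15), pushing the deadline to 2014-04-21.
Because the defendant's absence from the jurisdiction ran from 2014-02-09 to 2014-12-01, the deadline is extended by 295 days to 2015-02-10.
The other events in the timeline have no effect on the limitation period under the stated rules.
Filing on 2015-05-19 missed the 2015-02-10 deadline — the action is time-barred.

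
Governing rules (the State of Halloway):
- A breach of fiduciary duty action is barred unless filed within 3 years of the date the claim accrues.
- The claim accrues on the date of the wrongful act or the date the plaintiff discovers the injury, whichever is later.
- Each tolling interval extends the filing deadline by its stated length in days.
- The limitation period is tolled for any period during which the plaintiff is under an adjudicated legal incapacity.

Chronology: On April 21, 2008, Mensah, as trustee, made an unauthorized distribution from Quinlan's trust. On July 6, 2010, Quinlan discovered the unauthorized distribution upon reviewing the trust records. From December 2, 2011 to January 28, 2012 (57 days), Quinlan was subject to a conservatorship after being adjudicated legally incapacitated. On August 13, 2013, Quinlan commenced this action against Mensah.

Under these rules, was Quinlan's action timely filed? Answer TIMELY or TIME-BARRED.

The claim accrued on July 6, 2010 — the later of the April 21, 2008 act and the July 6, 2010 discovery.
3 years from July 6, 2010 is July 6, 2013.
Because the plaintiff's legal incapacity ran from December 2, 2011 to January 28, 2012, the deadline is extended by 57 days to September 1, 2013.
Quinlan filed on August 13, 2013, before the September 1, 2013 deadline, so the action is timely.

TIMELY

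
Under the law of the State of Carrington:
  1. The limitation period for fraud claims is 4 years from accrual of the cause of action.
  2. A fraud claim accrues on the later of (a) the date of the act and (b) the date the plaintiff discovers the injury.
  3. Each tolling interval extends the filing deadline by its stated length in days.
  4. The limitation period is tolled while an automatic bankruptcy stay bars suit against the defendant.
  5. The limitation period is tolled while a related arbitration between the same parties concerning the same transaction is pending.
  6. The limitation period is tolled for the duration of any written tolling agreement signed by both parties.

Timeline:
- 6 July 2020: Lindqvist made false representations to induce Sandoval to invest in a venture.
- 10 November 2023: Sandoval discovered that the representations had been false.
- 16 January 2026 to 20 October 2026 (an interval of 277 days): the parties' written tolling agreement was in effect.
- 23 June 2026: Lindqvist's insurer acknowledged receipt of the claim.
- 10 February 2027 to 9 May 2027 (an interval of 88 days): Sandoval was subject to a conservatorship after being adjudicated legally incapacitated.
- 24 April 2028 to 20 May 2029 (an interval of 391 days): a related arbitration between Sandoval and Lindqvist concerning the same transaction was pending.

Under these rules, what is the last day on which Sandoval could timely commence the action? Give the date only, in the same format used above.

The claim accrued on 10 November 2023 — the later of the 6 July 2020 act and the 10 November 2023 discovery.
Adding the 4 years base period to 10 November 2023 gives a deadline of 10 November 2027, before any tolling.
The period was tolled for 277 days by the written tolling agreement (16 January 2026 to 20 October 2026), pushing the deadline to 13 August 2028.
Because the pending related arbitration ran from 24 April 2028 to 20 May 2029, the deadline is extended by 391 days to 8 September 2029.
No stated provision tolls the period for the plaintiff's incapacity, so the interval from 10 February 2027 to 9 May 2027 has no effect on the deadline.
Nothing else in the chronology tolls or restarts the period.

8 September 2029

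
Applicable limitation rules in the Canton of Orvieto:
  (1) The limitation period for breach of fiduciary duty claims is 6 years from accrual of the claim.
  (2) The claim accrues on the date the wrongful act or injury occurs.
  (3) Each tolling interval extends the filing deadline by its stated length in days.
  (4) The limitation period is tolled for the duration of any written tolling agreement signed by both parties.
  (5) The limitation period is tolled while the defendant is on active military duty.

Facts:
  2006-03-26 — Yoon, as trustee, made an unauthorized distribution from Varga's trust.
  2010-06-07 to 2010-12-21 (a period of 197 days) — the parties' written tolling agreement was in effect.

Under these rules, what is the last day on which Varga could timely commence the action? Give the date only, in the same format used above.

2012-10-09

The limitation period began to run on 2006-03-26.
The untolled deadline — 6 years after 2006-03-26 — is 2012-03-26.
The written tolling agreement from 2010-06-07 to 2010-12-21 tolled the period for 197 days, extending the deadline to 2012-10-09.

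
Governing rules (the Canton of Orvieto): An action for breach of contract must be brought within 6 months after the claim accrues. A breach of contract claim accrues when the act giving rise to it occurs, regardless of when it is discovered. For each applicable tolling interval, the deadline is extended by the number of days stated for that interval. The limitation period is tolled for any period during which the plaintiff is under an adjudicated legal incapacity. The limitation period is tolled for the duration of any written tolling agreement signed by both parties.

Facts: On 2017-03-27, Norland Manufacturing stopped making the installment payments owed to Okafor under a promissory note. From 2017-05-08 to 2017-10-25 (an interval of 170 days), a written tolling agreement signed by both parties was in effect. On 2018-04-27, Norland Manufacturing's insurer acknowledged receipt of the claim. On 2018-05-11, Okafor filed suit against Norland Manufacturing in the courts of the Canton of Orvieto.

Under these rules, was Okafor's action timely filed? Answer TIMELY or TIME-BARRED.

The claim accrued on 2017-03-27, the date of the act.
6 months from 2017-03-27 is 2017-09-27.
The written tolling agreement from 2017-05-08 to 2017-10-25 tolled the period for 170 days, extending the deadline to 2018-03-16.
The other events in the timeline have no effect on the limitation period under the stated rules.
The 2018-05-11 filing falls after the 2018-03-16 deadline; the claim is time-barred.

TIME-BARRED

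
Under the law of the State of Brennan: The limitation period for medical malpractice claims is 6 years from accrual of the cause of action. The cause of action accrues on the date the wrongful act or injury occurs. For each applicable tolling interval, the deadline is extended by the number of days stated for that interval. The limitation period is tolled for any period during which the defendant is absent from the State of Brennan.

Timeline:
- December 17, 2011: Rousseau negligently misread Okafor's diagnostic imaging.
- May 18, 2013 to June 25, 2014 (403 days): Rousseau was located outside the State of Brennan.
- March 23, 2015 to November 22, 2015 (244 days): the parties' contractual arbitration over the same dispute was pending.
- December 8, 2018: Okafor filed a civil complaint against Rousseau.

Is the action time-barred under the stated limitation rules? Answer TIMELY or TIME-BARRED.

TIMELY

The limitation period began to run on December 17, 2011.
6 years from December 17, 2011 is December 17, 2017.
The defendant's absence from the jurisdiction from May 18, 2013 to June 25, 2014 tolled the period for 403 days, extending the deadline to January 24, 2019.
Although a pending arbitration ran from March 23, 2015 to November 22, 2015, the stated rules do not make that a tolling event, so it is disregarded.
Okafor filed on December 8, 2018, before the January 24, 2019 deadline, so the action is timely.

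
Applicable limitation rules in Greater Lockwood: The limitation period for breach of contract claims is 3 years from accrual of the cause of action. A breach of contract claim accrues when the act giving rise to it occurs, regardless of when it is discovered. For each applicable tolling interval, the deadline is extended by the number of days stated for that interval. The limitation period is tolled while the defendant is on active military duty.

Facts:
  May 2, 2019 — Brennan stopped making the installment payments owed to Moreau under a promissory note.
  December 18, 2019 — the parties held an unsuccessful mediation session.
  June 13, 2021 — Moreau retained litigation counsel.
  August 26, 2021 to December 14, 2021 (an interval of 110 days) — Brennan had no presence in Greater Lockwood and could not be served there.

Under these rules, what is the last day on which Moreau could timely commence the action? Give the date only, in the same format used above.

May 2, 2022

The limitation period began to run on May 2, 2019.
The untolled deadline — 3 years after May 2, 2019 — is May 2, 2022.
The defendant's absence from the jurisdiction from August 26, 2021 to December 14, 2021 does not toll the period, because no stated rule makes the defendant's absence a tolling event.
The other events in the timeline have no effect on the limitation period under the stated rules.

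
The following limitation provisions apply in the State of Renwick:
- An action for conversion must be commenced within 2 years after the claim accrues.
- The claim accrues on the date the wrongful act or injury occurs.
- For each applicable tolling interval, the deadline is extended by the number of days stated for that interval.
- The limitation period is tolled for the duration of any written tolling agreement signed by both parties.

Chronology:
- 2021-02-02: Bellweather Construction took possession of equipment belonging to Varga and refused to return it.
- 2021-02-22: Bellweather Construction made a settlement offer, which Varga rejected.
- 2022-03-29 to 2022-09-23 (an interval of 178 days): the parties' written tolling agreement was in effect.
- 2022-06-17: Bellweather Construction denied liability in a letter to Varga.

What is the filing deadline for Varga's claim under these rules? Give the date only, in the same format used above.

The limitation period began to run on 2021-02-02.
2 years from 2021-02-02 is 2023-02-02.
The written tolling agreement from 2022-03-29 to 2022-09-23 tolled the period for 178 days, extending the deadline to 2023-07-30.
None of the other events listed affects the running of the period under the stated rules.

2023-07-30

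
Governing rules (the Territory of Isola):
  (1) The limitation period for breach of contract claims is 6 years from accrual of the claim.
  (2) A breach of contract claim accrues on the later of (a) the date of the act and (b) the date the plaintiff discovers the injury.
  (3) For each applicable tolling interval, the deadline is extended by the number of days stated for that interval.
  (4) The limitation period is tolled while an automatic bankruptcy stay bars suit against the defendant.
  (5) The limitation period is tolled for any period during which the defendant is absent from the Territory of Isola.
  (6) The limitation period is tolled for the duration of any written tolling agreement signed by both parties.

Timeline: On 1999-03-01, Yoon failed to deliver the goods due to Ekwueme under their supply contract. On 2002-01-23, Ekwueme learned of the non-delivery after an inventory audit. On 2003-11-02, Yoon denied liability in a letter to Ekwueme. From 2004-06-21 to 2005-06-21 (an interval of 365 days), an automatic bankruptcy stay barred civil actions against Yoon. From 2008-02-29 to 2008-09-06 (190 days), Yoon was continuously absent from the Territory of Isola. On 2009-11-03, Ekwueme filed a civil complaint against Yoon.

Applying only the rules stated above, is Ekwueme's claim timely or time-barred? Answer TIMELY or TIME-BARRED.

Taking the later of the act (1999-03-01) and discovery (2002-01-23), the claim accrued on 2002-01-23.
The untolled deadline — 6 years after 2002-01-23 — is 2008-01-23.
The automatic bankruptcy stay from 2004-06-21 to 2005-06-21 tolled the period for 365 days, extending the deadline to 2009-01-22.
The defendant's absence from the jurisdiction from 2008-02-29 to 2008-09-06 tolled the period for 190 days, extending the deadline to 2009-07-31.
None of the other events listed affects the running of the period under the stated rules.
Ekwueme filed on 2009-11-03, after the 2009-07-31 deadline, so the action is time-barred.

TIME-BARRED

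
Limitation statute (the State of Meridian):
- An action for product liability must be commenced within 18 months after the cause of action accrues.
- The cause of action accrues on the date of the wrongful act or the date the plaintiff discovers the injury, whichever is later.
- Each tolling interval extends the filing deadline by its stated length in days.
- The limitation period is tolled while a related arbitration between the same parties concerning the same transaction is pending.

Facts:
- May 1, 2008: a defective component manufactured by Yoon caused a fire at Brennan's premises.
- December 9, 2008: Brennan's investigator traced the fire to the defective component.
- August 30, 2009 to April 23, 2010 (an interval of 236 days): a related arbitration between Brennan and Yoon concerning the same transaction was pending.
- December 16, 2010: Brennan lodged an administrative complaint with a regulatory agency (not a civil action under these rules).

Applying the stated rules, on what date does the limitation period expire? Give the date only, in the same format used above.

January 31, 2011

Taking the later of the act (May 1, 2008) and discovery (December 9, 2008), the claim accrued on December 9, 2008.
Adding the 18 months base period to December 9, 2008 gives a deadline of June 9, 2010, before any tolling.
The period was tolled for 236 days by the pending related arbitration (August 30, 2009 to April 23, 2010), pushing the deadline to January 31, 2011.
The other events in the timeline have no effect on the limitation period under the stated rules.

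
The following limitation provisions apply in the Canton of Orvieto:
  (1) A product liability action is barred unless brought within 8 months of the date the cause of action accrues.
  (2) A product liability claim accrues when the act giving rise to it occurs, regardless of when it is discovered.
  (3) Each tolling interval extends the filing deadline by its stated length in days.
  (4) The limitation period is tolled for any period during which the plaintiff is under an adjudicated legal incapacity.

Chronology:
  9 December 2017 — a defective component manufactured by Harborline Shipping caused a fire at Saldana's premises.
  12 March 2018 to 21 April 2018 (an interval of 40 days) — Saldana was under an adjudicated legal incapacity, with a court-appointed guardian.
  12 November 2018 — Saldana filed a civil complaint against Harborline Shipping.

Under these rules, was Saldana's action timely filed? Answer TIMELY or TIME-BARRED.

The limitation period began to run on 9 December 2017.
Adding the 8 months base period to 9 December 2017 gives a deadline of 9 August 2018, before any tolling.
The plaintiff's legal incapacity from 12 March 2018 to 21 April 2018 tolled the period for 40 days, extending the deadline to 18 September 2018.
The 12 November 2018 filing falls after the 18 September 2018 deadline; the claim is time-barred.

TIME-BARRED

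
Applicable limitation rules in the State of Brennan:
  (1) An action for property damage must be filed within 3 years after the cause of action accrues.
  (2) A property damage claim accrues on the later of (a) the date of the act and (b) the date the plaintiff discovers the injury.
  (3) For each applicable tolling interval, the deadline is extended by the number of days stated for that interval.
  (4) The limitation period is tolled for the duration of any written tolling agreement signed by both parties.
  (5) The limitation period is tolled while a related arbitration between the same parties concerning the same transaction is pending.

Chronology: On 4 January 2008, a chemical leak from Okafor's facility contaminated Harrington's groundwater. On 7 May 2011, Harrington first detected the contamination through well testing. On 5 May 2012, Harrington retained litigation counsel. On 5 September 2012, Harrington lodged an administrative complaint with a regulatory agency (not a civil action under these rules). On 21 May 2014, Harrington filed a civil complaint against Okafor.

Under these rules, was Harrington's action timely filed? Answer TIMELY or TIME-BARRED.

TIME-BARRED

The claim accrued on 7 May 2011 — the later of the 4 January 2008 act and the 7 May 2011 discovery.
Adding the 3 years base period to 7 May 2011 gives a deadline of 7 May 2014, before any tolling.
The other events in the timeline have no effect on the limitation period under the stated rules.
Filing on 21 May 2014 missed the 7 May 2014 deadline — the action is time-barred.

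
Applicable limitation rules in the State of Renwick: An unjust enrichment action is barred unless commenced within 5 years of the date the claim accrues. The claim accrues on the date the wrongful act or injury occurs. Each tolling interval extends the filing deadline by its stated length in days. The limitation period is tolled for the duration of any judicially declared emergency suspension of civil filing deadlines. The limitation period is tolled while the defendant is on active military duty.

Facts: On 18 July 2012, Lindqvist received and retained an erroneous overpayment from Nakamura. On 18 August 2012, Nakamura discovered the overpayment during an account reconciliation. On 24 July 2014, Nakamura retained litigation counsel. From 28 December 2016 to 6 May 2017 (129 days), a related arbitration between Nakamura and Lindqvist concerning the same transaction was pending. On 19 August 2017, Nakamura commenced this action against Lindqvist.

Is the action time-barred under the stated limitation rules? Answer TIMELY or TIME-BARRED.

TIME-BARRED

Accrual is governed by the date of the act, so the period began to run on 18 July 2012; the later discovery on 18 August 2012 is irrelevant under the stated rule.
Adding the 5 years base period to 18 July 2012 gives a deadline of 18 July 2017, before any tolling.
Although a pending arbitration ran from 28 December 2016 to 6 May 2017, the stated rules do not make that a tolling event, so it is disregarded.
Nothing else in the chronology tolls or restarts the period.
Nakamura filed on 19 August 2017, after the 18 July 2017 deadline, so the action is time-barred.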